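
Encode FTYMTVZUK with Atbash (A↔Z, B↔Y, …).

F(5) → U(20)
T(19) → G(6)
Y(24) → B(1)
M(12) → N(13)
T(19) → G(6)
V(21) → E(4)
Z(25) → A(0)
U(20) → F(5)
K(10) → P(15)

UGBNGEAFP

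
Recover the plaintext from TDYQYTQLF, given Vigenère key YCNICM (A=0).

Repeat the key across the ciphertext: YCNICMYCN
T(19)−Y(24): -5≡21 → V
D(3)−C(2): 1 → B
Y(24)−N(13): 11 → L
Q(16)−I(8): 8 → I
Y(24)−C(2): 22 → W
T(19)−M(12): 7 → H
Q(16)−Y(24): -8≡18 → S
L(11)−C(2): 9 → J
F(5)−N(13): -8≡18 → S

VBLIWHSJS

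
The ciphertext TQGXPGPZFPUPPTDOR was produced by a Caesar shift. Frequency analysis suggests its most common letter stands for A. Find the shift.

The most frequent ciphertext letter is P (appears 5 times).
P is position 15; A is position 0.
Shift = 15.

15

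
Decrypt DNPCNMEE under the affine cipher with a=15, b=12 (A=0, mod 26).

The inverse of 15 mod 26 is 7, since 15·7=105≡1. Apply D(y)=7·(y−12) mod 26:
D(3): 7·(3−12)=-63≡15 → P
N(13): 7·(13−12)=7 → H
P(15): 7·(15−12)=21 → V
C(2): 7·(2−12)=-70≡8 → I
N(13): 7·(13−12)=7 → H
M(12): 7·(12−12)=0 → A
E(4): 7·(4−12)=-56≡22 → W
E(4): 7·(4−12)=-56≡22 → W

PHVIHAWW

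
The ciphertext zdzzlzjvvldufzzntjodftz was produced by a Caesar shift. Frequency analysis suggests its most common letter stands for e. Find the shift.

21

The most frequent ciphertext letter is z (appears 7 times).
z is position 25; e is position 4.
Shift = 21.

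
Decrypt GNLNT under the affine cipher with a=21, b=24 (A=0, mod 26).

OXNXB

The inverse of 21 mod 26 is 5, since 21·5=105≡1. Apply D(y)=5·(y−24) mod 26:
G(6): 5·(6−24)=-90≡14 → O
N(13): 5·(13−24)=-55≡23 → X
L(11): 5·(11−24)=-65≡13 → N
N(13): 5·(13−24)=-55≡23 → X
T(19): 5·(19−24)=-25≡1 → B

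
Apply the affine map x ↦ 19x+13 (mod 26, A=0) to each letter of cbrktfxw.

c(2): 19·2+13=51≡25 → z
b(1): 19·1+13=32≡6 → g
r(17): 19·17+13=336≡24 → y
k(10): 19·10+13=203≡21 → v
t(19): 19·19+13=374≡10 → k
f(5): 19·5+13=108≡4 → e
x(23): 19·23+13=450≡8 → i
w(22): 19·22+13=431≡15 → p

zgyvkeip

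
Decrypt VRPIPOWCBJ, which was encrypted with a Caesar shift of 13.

V(21): 21−13=8 → I
R(17): 17−13=4 → E
P(15): 15−13=2 → C
I(8): 8−13=-5≡21 → V
P(15): 15−13=2 → C
O(14): 14−13=1 → B
W(22): 22−13=9 → J
C(2): 2−13=-11≡15 → P
B(1): 1−13=-12≡14 → O
J(9): 9−13=-4≡22 → W

IECVCBJPOW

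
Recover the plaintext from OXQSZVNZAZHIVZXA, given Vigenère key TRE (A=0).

Repeat the key across the ciphertext: TRETRETRETRETRET
O(14)−T(19): -5≡21 → V
X(23)−R(17): 6 → G
Q(16)−E(4): 12 → M
S(18)−T(19): -1≡25 → Z
Z(25)−R(17): 8 → I
V(21)−E(4): 17 → R
N(13)−T(19): -6≡20 → U
Z(25)−R(17): 8 → I
A(0)−E(4): -4≡22 → W
Z(25)−T(19): 6 → G
H(7)−R(17): -10≡16 → Q
I(8)−E(4): 4 → E
V(21)−T(19): 2 → C
Z(25)−R(17): 8 → I
X(23)−E(4): 19 → T
A(0)−T(19): -19≡7 → H

VGMZIRUIWGQECITH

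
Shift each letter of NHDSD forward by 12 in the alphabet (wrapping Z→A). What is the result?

ZTPEP

N(13): 13+12=25 → Z
H(7): 7+12=19 → T
D(3): 3+12=15 → P
S(18): 18+12=30≡4 → E
D(3): 3+12=15 → P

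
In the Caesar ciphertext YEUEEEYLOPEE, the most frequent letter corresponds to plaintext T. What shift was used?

11

The most frequent ciphertext letter is E (appears 6 times).
E is position 4; T is position 19.
Shift = -15≡11.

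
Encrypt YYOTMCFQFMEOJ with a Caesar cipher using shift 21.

Y(24): 24+21=45≡19 → T
Y(24): 24+21=45≡19 → T
O(14): 14+21=35≡9 → J
T(19): 19+21=40≡14 → O
M(12): 12+21=33≡7 → H
C(2): 2+21=23 → X
F(5): 5+21=26≡0 → A
Q(16): 16+21=37≡11 → L
F(5): 5+21=26≡0 → A
M(12): 12+21=33≡7 → H
E(4): 4+21=25 → Z
O(14): 14+21=35≡9 → J
J(9): 9+21=30≡4 → E

TTJOHXALAHZJE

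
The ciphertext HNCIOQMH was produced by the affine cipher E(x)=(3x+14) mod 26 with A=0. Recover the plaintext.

PRWYASIP

The inverse of 3 mod 26 is 9, since 3·9=27≡1. Apply D(y)=9·(y−14) mod 26:
H(7): 9·(7−14)=-63≡15 → P
N(13): 9·(13−14)=-9≡17 → R
C(2): 9·(2−14)=-108≡22 → W
I(8): 9·(8−14)=-54≡24 → Y
O(14): 9·(14−14)=0 → A
Q(16): 9·(16−14)=18 → S
M(12): 9·(12−14)=-18≡8 → I
H(7): 9·(7−14)=-63≡15 → P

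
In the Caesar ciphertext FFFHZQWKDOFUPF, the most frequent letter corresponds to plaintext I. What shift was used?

The most frequent ciphertext letter is F (appears 5 times).
F is position 5; I is position 8.
Shift = -3≡23.

23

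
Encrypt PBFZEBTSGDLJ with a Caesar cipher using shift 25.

OAEYDASRFCKI

P(15): 15+25=40≡14 → O
B(1): 1+25=26≡0 → A
F(5): 5+25=30≡4 → E
Z(25): 25+25=50≡24 → Y
E(4): 4+25=29≡3 → D
B(1): 1+25=26≡0 → A
T(19): 19+25=44≡18 → S
S(18): 18+25=43≡17 → R
G(6): 6+25=31≡5 → F
D(3): 3+25=28≡2 → C
L(11): 11+25=36≡10 → K
J(9): 9+25=34≡8 → I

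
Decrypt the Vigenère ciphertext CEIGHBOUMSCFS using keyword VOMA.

HQWGMNCUREQFX

Repeat the key across the ciphertext: VOMAVOMAVOMAV
C(2)−V(21): -19≡7 → H
E(4)−O(14): -10≡16 → Q
I(8)−M(12): -4≡22 → W
G(6)−A(0): 6 → G
H(7)−V(21): -14≡12 → M
B(1)−O(14): -13≡13 → N
O(14)−M(12): 2 → C
U(20)−A(0): 20 → U
M(12)−V(21): -9≡17 → R
S(18)−O(14): 4 → E
C(2)−M(12): -10≡16 → Q
F(5)−A(0): 5 → F
S(18)−V(21): -3≡23 → X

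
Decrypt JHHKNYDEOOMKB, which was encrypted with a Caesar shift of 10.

ZXXADOTUEECAR

J(9): 9−10=-1≡25 → Z
H(7): 7−10=-3≡23 → X
H(7): 7−10=-3≡23 → X
K(10): 10−10=0 → A
N(13): 13−10=3 → D
Y(24): 24−10=14 → O
D(3): 3−10=-7≡19 → T
E(4): 4−10=-6≡20 → U
O(14): 14−10=4 → E
O(14): 14−10=4 → E
M(12): 12−10=2 → C
K(10): 10−10=0 → A
B(1): 1−10=-9≡17 → R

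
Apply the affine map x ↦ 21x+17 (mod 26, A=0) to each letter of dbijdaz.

cmdycrw

d(3): 21·3+17=80≡2 → c
b(1): 21·1+17=38≡12 → m
i(8): 21·8+17=185≡3 → d
j(9): 21·9+17=206≡24 → y
d(3): 21·3+17=80≡2 → c
a(0): 21·0+17=17 → r
z(25): 21·25+17=542≡22 → w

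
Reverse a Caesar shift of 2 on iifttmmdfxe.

ggdrrkkbdvc

i(8): 8−2=6 → g
i(8): 8−2=6 → g
f(5): 5−2=3 → d
t(19): 19−2=17 → r
t(19): 19−2=17 → r
m(12): 12−2=10 → k
m(12): 12−2=10 → k
d(3): 3−2=1 → b
f(5): 5−2=3 → d
x(23): 23−2=21 → v
e(4): 4−2=2 → c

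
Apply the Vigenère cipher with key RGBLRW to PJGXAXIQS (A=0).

GPHIRTZWT

Repeat the key across the message: RGBLRWRGB
P(15)+R(17): 32≡6 → G
J(9)+G(6): 15 → P
G(6)+B(1): 7 → H
X(23)+L(11): 34≡8 → I
A(0)+R(17): 17 → R
X(23)+W(22): 45≡19 → T
I(8)+R(17): 25 → Z
Q(16)+G(6): 22 → W
S(18)+B(1): 19 → T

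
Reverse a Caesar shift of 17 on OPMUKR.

XYVDTA

O(14): 14−17=-3≡23 → X
P(15): 15−17=-2≡24 → Y
M(12): 12−17=-5≡21 → V
U(20): 20−17=3 → D
K(10): 10−17=-7≡19 → T
R(17): 17−17=0 → A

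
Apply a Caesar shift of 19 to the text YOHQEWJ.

Y(24): 24+19=43≡17 → R
O(14): 14+19=33≡7 → H
H(7): 7+19=26≡0 → A
Q(16): 16+19=35≡9 → J
E(4): 4+19=23 → X
W(22): 22+19=41≡15 → P
J(9): 9+19=28≡2 → C

RHAJXPC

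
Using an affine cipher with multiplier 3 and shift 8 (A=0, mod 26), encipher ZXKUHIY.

Z(25): 3·25+8=83≡5 → F
X(23): 3·23+8=77≡25 → Z
K(10): 3·10+8=38≡12 → M
U(20): 3·20+8=68≡16 → Q
H(7): 3·7+8=29≡3 → D
I(8): 3·8+8=32≡6 → G
Y(24): 3·24+8=80≡2 → C

FZMQDGC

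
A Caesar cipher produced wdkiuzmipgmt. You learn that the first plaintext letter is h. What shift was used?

15

From the crib: w(22)−h(7)=15, so the shift is 15.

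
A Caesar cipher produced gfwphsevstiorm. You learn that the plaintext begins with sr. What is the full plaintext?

From the crib: g(6)−s(18)=-12≡14, so the shift is 14.
Subtract 14 from each ciphertext letter:
g(6): 6−14=-8≡18 → s
f(5): 5−14=-9≡17 → r
w(22): 22−14=8 → i
p(15): 15−14=1 → b
h(7): 7−14=-7≡19 → t
s(18): 18−14=4 → e
e(4): 4−14=-10≡16 → q
v(21): 21−14=7 → h
s(18): 18−14=4 → e
t(19): 19−14=5 → f
i(8): 8−14=-6≡20 → u
o(14): 14−14=0 → a
r(17): 17−14=3 → d
m(12): 12−14=-2≡24 → y

sribteqhefuady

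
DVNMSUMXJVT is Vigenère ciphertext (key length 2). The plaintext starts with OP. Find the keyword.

Subtract each crib letter from the matching ciphertext letter (mod 26):
D(3)−O(14)=-11≡15 → P
V(21)−P(15)=6 → G

PG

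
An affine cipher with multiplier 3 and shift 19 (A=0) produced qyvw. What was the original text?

The inverse of 3 mod 26 is 9, since 3·9=27≡1. Apply D(y)=9·(y−19) mod 26:
q(16): 9·(16−19)=-27≡25 → z
y(24): 9·(24−19)=45≡19 → t
v(21): 9·(21−19)=18 → s
w(22): 9·(22−19)=27≡1 → b

ztsb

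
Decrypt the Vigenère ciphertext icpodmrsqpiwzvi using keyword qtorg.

Repeat the key across the ciphertext: qtorgqtorgqtorg
i(8)−q(16): -8≡18 → s
c(2)−t(19): -17≡9 → j
p(15)−o(14): 1 → b
o(14)−r(17): -3≡23 → x
d(3)−g(6): -3≡23 → x
m(12)−q(16): -4≡22 → w
r(17)−t(19): -2≡24 → y
s(18)−o(14): 4 → e
q(16)−r(17): -1≡25 → z
p(15)−g(6): 9 → j
i(8)−q(16): -8≡18 → s
w(22)−t(19): 3 → d
z(25)−o(14): 11 → l
v(21)−r(17): 4 → e
i(8)−g(6): 2 → c

sjbxxwyezjsdlec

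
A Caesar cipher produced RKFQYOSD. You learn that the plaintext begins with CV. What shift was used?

From the crib: R(17)−C(2)=15, so the shift is 15.

15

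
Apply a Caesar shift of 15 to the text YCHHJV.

Y(24): 24+15=39≡13 → N
C(2): 2+15=17 → R
H(7): 7+15=22 → W
H(7): 7+15=22 → W
J(9): 9+15=24 → Y
V(21): 21+15=36≡10 → K

NRWWYK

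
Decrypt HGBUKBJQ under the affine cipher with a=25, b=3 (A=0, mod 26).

WXCJTCUN

The inverse of 25 mod 26 is 25, since 25·25=625≡1. Apply D(y)=25·(y−3) mod 26:
H(7): 25·(7−3)=100≡22 → W
G(6): 25·(6−3)=75≡23 → X
B(1): 25·(1−3)=-50≡2 → C
U(20): 25·(20−3)=425≡9 → J
K(10): 25·(10−3)=175≡19 → T
B(1): 25·(1−3)=-50≡2 → C
J(9): 25·(9−3)=150≡20 → U
Q(16): 25·(16−3)=325≡13 → N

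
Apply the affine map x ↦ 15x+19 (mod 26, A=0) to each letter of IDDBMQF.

I(8): 15·8+19=139≡9 → J
D(3): 15·3+19=64≡12 → M
D(3): 15·3+19=64≡12 → M
B(1): 15·1+19=34≡8 → I
M(12): 15·12+19=199≡17 → R
Q(16): 15·16+19=259≡25 → Z
F(5): 15·5+19=94≡16 → Q

JMMIRZQ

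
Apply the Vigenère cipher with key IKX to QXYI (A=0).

YHVQ

Repeat the key across the message: IKXI
Q(16)+I(8): 24 → Y
X(23)+K(10): 33≡7 → H
Y(24)+X(23): 47≡21 → V
I(8)+I(8): 16 → Q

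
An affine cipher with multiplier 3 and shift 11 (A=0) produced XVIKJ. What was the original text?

EMZRI

The inverse of 3 mod 26 is 9, since 3·9=27≡1. Apply D(y)=9·(y−11) mod 26:
X(23): 9·(23−11)=108≡4 → E
V(21): 9·(21−11)=90≡12 → M
I(8): 9·(8−11)=-27≡25 → Z
K(10): 9·(10−11)=-9≡17 → R
J(9): 9·(9−11)=-18≡8 → I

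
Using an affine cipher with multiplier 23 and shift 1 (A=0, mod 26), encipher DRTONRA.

SCWLOCB

D(3): 23·3+1=70≡18 → S
R(17): 23·17+1=392≡2 → C
T(19): 23·19+1=438≡22 → W
O(14): 23·14+1=323≡11 → L
N(13): 23·13+1=300≡14 → O
R(17): 23·17+1=392≡2 → C
A(0): 23·0+1=1 → B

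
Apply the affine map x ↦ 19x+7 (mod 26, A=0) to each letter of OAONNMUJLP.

NHNUUBXWIG

O(14): 19·14+7=273≡13 → N
A(0): 19·0+7=7 → H
O(14): 19·14+7=273≡13 → N
N(13): 19·13+7=254≡20 → U
N(13): 19·13+7=254≡20 → U
M(12): 19·12+7=235≡1 → B
U(20): 19·20+7=387≡23 → X
J(9): 19·9+7=178≡22 → W
L(11): 19·11+7=216≡8 → I
P(15): 19·15+7=292≡6 → G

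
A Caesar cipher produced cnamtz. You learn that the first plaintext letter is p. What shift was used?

From the crib: c(2)−p(15)=-13≡13, so the shift is 13.

13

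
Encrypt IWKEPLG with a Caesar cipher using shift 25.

I(8): 8+25=33≡7 → H
W(22): 22+25=47≡21 → V
K(10): 10+25=35≡9 → J
E(4): 4+25=29≡3 → D
P(15): 15+25=40≡14 → O
L(11): 11+25=36≡10 → K
G(6): 6+25=31≡5 → F

HVJDOKF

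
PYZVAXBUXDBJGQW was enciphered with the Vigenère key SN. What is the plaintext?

Repeat the key across the ciphertext: SNSNSNSNSNSNSNS
P(15)−S(18): -3≡23 → X
Y(24)−N(13): 11 → L
Z(25)−S(18): 7 → H
V(21)−N(13): 8 → I
A(0)−S(18): -18≡8 → I
X(23)−N(13): 10 → K
B(1)−S(18): -17≡9 → J
U(20)−N(13): 7 → H
X(23)−S(18): 5 → F
D(3)−N(13): -10≡16 → Q
B(1)−S(18): -17≡9 → J
J(9)−N(13): -4≡22 → W
G(6)−S(18): -12≡14 → O
Q(16)−N(13): 3 → D
W(22)−S(18): 4 → E

XLHIIKJHFQJWODE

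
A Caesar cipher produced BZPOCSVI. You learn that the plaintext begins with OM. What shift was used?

From the crib: B(1)−O(14)=-13≡13, so the shift is 13.

13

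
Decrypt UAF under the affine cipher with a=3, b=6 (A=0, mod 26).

WYR

The inverse of 3 mod 26 is 9, since 3·9=27≡1. Apply D(y)=9·(y−6) mod 26:
U(20): 9·(20−6)=126≡22 → W
A(0): 9·(0−6)=-54≡24 → Y
F(5): 9·(5−6)=-9≡17 → R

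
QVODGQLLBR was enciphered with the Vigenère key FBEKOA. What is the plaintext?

Repeat the key across the ciphertext: FBEKOAFBEK
Q(16)−F(5): 11 → L
V(21)−B(1): 20 → U
O(14)−E(4): 10 → K
D(3)−K(10): -7≡19 → T
G(6)−O(14): -8≡18 → S
Q(16)−A(0): 16 → Q
L(11)−F(5): 6 → G
L(11)−B(1): 10 → K
B(1)−E(4): -3≡23 → X
R(17)−K(10): 7 → H

LUKTSQGKXH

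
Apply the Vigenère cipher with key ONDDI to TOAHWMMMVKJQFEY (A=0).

HBDKEAZPYSXDIHG

Repeat the key across the message: ONDDIONDDIONDDI
T(19)+O(14): 33≡7 → H
O(14)+N(13): 27≡1 → B
A(0)+D(3): 3 → D
H(7)+D(3): 10 → K
W(22)+I(8): 30≡4 → E
M(12)+O(14): 26≡0 → A
M(12)+N(13): 25 → Z
M(12)+D(3): 15 → P
V(21)+D(3): 24 → Y
K(10)+I(8): 18 → S
J(9)+O(14): 23 → X
Q(16)+N(13): 29≡3 → D
F(5)+D(3): 8 → I
E(4)+D(3): 7 → H
Y(24)+I(8): 32≡6 → G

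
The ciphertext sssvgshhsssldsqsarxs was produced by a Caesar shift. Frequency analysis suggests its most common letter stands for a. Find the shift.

18

The most frequent ciphertext letter is s (appears 10 times).
s is position 18; a is position 0.
Shift = 18.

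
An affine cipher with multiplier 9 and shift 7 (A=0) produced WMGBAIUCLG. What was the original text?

TPXIFDNLMX

The inverse of 9 mod 26 is 3, since 9·3=27≡1. Apply D(y)=3·(y−7) mod 26:
W(22): 3·(22−7)=45≡19 → T
M(12): 3·(12−7)=15 → P
G(6): 3·(6−7)=-3≡23 → X
B(1): 3·(1−7)=-18≡8 → I
A(0): 3·(0−7)=-21≡5 → F
I(8): 3·(8−7)=3 → D
U(20): 3·(20−7)=39≡13 → N
C(2): 3·(2−7)=-15≡11 → L
L(11): 3·(11−7)=12 → M
G(6): 3·(6−7)=-3≡23 → X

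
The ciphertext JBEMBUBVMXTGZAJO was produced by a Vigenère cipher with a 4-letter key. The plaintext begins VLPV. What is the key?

Subtract each crib letter from the matching ciphertext letter (mod 26):
J(9)−V(21)=-12≡14 → O
B(1)−L(11)=-10≡16 → Q
E(4)−P(15)=-11≡15 → P
M(12)−V(21)=-9≡17 → R

OQPR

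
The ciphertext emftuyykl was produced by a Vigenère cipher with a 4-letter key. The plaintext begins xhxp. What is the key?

hfie

Subtract each crib letter from the matching ciphertext letter (mod 26):
e(4)−x(23)=-19≡7 → h
m(12)−h(7)=5 → f
f(5)−x(23)=-18≡8 → i
t(19)−p(15)=4 → e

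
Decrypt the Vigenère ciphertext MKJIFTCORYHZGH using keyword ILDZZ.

Repeat the key across the ciphertext: ILDZZILDZZILDZ
M(12)−I(8): 4 → E
K(10)−L(11): -1≡25 → Z
J(9)−D(3): 6 → G
I(8)−Z(25): -17≡9 → J
F(5)−Z(25): -20≡6 → G
T(19)−I(8): 11 → L
C(2)−L(11): -9≡17 → R
O(14)−D(3): 11 → L
R(17)−Z(25): -8≡18 → S
Y(24)−Z(25): -1≡25 → Z
H(7)−I(8): -1≡25 → Z
Z(25)−L(11): 14 → O
G(6)−D(3): 3 → D
H(7)−Z(25): -18≡8 → I

EZGJGLRLSZZODI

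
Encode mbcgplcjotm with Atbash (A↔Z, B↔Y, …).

nyxtkoxqlgn

m(12) → n(13)
b(1) → y(24)
c(2) → x(23)
g(6) → t(19)
p(15) → k(10)
l(11) → o(14)
c(2) → x(23)
j(9) → q(16)
o(14) → l(11)
t(19) → g(6)
m(12) → n(13)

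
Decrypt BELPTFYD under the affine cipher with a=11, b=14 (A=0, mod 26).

The inverse of 11 mod 26 is 19, since 11·19=209≡1. Apply D(y)=19·(y−14) mod 26:
B(1): 19·(1−14)=-247≡13 → N
E(4): 19·(4−14)=-190≡18 → S
L(11): 19·(11−14)=-57≡21 → V
P(15): 19·(15−14)=19 → T
T(19): 19·(19−14)=95≡17 → R
F(5): 19·(5−14)=-171≡11 → L
Y(24): 19·(24−14)=190≡8 → I
D(3): 19·(3−14)=-209≡25 → Z

NSVTRLIZ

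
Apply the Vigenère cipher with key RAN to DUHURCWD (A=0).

UUULRPND

Repeat the key across the message: RANRANRA
D(3)+R(17): 20 → U
U(20)+A(0): 20 → U
H(7)+N(13): 20 → U
U(20)+R(17): 37≡11 → L
R(17)+A(0): 17 → R
C(2)+N(13): 15 → P
W(22)+R(17): 39≡13 → N
D(3)+A(0): 3 → D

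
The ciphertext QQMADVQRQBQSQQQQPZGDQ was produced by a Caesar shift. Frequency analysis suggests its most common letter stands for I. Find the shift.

The most frequent ciphertext letter is Q (appears 10 times).
Q is position 16; I is position 8.
Shift = 8.

8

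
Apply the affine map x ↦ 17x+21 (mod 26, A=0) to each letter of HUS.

KXP

H(7): 17·7+21=140≡10 → K
U(20): 17·20+21=361≡23 → X
S(18): 17·18+21=327≡15 → P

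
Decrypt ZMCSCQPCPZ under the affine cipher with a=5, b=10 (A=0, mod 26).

The inverse of 5 mod 26 is 21, since 5·21=105≡1. Apply D(y)=21·(y−10) mod 26:
Z(25): 21·(25−10)=315≡3 → D
M(12): 21·(12−10)=42≡16 → Q
C(2): 21·(2−10)=-168≡14 → O
S(18): 21·(18−10)=168≡12 → M
C(2): 21·(2−10)=-168≡14 → O
Q(16): 21·(16−10)=126≡22 → W
P(15): 21·(15−10)=105≡1 → B
C(2): 21·(2−10)=-168≡14 → O
P(15): 21·(15−10)=105≡1 → B
Z(25): 21·(25−10)=315≡3 → D

DQOMOWBOBD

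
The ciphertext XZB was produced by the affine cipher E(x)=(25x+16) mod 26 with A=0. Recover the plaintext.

The inverse of 25 mod 26 is 25, since 25·25=625≡1. Apply D(y)=25·(y−16) mod 26:
X(23): 25·(23−16)=175≡19 → T
Z(25): 25·(25−16)=225≡17 → R
B(1): 25·(1−16)=-375≡15 → P

TRP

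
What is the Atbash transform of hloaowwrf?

solzlddiu

h(7) → s(18)
l(11) → o(14)
o(14) → l(11)
a(0) → z(25)
o(14) → l(11)
w(22) → d(3)
w(22) → d(3)
r(17) → i(8)
f(5) → u(20)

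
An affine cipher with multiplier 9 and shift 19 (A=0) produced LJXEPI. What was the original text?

CWMHOT

The inverse of 9 mod 26 is 3, since 9·3=27≡1. Apply D(y)=3·(y−19) mod 26:
L(11): 3·(11−19)=-24≡2 → C
J(9): 3·(9−19)=-30≡22 → W
X(23): 3·(23−19)=12 → M
E(4): 3·(4−19)=-45≡7 → H
P(15): 3·(15−19)=-12≡14 → O
I(8): 3·(8−19)=-33≡19 → T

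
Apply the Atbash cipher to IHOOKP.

RSLLPK

I(8) → R(17)
H(7) → S(18)
O(14) → L(11)
O(14) → L(11)
K(10) → P(15)
P(15) → K(10)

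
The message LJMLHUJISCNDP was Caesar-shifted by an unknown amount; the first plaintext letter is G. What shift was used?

5

From the crib: L(11)−G(6)=5, so the shift is 5.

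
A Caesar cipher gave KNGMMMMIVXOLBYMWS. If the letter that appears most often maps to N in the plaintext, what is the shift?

25

The most frequent ciphertext letter is M (appears 5 times).
M is position 12; N is position 13.
Shift = -1≡25.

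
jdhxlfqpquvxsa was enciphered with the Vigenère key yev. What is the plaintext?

Repeat the key across the ciphertext: yevyevyevyevye
j(9)−y(24): -15≡11 → l
d(3)−e(4): -1≡25 → z
h(7)−v(21): -14≡12 → m
x(23)−y(24): -1≡25 → z
l(11)−e(4): 7 → h
f(5)−v(21): -16≡10 → k
q(16)−y(24): -8≡18 → s
p(15)−e(4): 11 → l
q(16)−v(21): -5≡21 → v
u(20)−y(24): -4≡22 → w
v(21)−e(4): 17 → r
x(23)−v(21): 2 → c
s(18)−y(24): -6≡20 → u
a(0)−e(4): -4≡22 → w

lzmzhkslvwrcuw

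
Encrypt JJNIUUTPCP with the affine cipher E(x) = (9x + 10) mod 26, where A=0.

NNXEIIZPCP

J(9): 9·9+10=91≡13 → N
J(9): 9·9+10=91≡13 → N
N(13): 9·13+10=127≡23 → X
I(8): 9·8+10=82≡4 → E
U(20): 9·20+10=190≡8 → I
U(20): 9·20+10=190≡8 → I
T(19): 9·19+10=181≡25 → Z
P(15): 9·15+10=145≡15 → P
C(2): 9·2+10=28≡2 → C
P(15): 9·15+10=145≡15 → P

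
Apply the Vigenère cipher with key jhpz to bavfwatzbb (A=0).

Repeat the key across the message: jhpzjhpzjh
b(1)+j(9): 10 → k
a(0)+h(7): 7 → h
v(21)+p(15): 36≡10 → k
f(5)+z(25): 30≡4 → e
w(22)+j(9): 31≡5 → f
a(0)+h(7): 7 → h
t(19)+p(15): 34≡8 → i
z(25)+z(25): 50≡24 → y
b(1)+j(9): 10 → k
b(1)+h(7): 8 → i

khkefhiyki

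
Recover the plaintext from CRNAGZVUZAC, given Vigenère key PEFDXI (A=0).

NNIXJRGQUXF

Repeat the key across the ciphertext: PEFDXIPEFDX
C(2)−P(15): -13≡13 → N
R(17)−E(4): 13 → N
N(13)−F(5): 8 → I
A(0)−D(3): -3≡23 → X
G(6)−X(23): -17≡9 → J
Z(25)−I(8): 17 → R
V(21)−P(15): 6 → G
U(20)−E(4): 16 → Q
Z(25)−F(5): 20 → U
A(0)−D(3): -3≡23 → X
C(2)−X(23): -21≡5 → F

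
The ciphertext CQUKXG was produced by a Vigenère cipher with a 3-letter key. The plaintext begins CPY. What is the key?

Subtract each crib letter from the matching ciphertext letter (mod 26):
C(2)−C(2)=0 → A
Q(16)−P(15)=1 → B
U(20)−Y(24)=-4≡22 → W

ABW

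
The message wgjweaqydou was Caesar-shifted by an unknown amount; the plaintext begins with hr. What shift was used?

From the crib: w(22)−h(7)=15, so the shift is 15.

15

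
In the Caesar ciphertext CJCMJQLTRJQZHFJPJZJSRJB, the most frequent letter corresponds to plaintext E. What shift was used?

5

The most frequent ciphertext letter is J (appears 7 times).
J is position 9; E is position 4.
Shift = 5.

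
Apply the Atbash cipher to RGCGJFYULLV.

R(17) → I(8)
G(6) → T(19)
C(2) → X(23)
G(6) → T(19)
J(9) → Q(16)
F(5) → U(20)
Y(24) → B(1)
U(20) → F(5)
L(11) → O(14)
L(11) → O(14)
V(21) → E(4)

ITXTQUBFOOE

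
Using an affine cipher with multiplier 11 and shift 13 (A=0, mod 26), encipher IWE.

I(8): 11·8+13=101≡23 → X
W(22): 11·22+13=255≡21 → V
E(4): 11·4+13=57≡5 → F

XVF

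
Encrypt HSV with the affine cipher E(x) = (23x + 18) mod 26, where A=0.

H(7): 23·7+18=179≡23 → X
S(18): 23·18+18=432≡16 → Q
V(21): 23·21+18=501≡7 → H

XQH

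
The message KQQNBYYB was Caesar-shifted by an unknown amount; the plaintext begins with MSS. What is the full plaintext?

From the crib: K(10)−M(12)=-2≡24, so the shift is 24.
Subtract 24 from each ciphertext letter:
K(10): 10−24=-14≡12 → M
Q(16): 16−24=-8≡18 → S
Q(16): 16−24=-8≡18 → S
N(13): 13−24=-11≡15 → P
B(1): 1−24=-23≡3 → D
Y(24): 24−24=0 → A
Y(24): 24−24=0 → A
B(1): 1−24=-23≡3 → D

MSSPDAAD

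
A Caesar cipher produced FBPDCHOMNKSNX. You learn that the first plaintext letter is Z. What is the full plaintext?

ZVJXWBIGHEMHR

From the crib: F(5)−Z(25)=-20≡6, so the shift is 6.
Subtract 6 from each ciphertext letter:
F(5): 5−6=-1≡25 → Z
B(1): 1−6=-5≡21 → V
P(15): 15−6=9 → J
D(3): 3−6=-3≡23 → X
C(2): 2−6=-4≡22 → W
H(7): 7−6=1 → B
O(14): 14−6=8 → I
M(12): 12−6=6 → G
N(13): 13−6=7 → H
K(10): 10−6=4 → E
S(18): 18−6=12 → M
N(13): 13−6=7 → H
X(23): 23−6=17 → R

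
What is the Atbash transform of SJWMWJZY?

HQDNDQAB

S(18) → H(7)
J(9) → Q(16)
W(22) → D(3)
M(12) → N(13)
W(22) → D(3)
J(9) → Q(16)
Z(25) → A(0)
Y(24) → B(1)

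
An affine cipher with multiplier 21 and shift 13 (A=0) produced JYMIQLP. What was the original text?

GDVBPQK

The inverse of 21 mod 26 is 5, since 21·5=105≡1. Apply D(y)=5·(y−13) mod 26:
J(9): 5·(9−13)=-20≡6 → G
Y(24): 5·(24−13)=55≡3 → D
M(12): 5·(12−13)=-5≡21 → V
I(8): 5·(8−13)=-25≡1 → B
Q(16): 5·(16−13)=15 → P
L(11): 5·(11−13)=-10≡16 → Q
P(15): 5·(15−13)=10 → K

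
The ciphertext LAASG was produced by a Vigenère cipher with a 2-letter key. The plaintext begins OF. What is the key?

Subtract each crib letter from the matching ciphertext letter (mod 26):
L(11)−O(14)=-3≡23 → X
A(0)−F(5)=-5≡21 → V

XV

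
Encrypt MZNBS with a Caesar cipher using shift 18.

ERFTK

M(12): 12+18=30≡4 → E
Z(25): 25+18=43≡17 → R
N(13): 13+18=31≡5 → F
B(1): 1+18=19 → T
S(18): 18+18=36≡10 → K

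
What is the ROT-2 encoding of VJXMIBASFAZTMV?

V(21): 21+2=23 → X
J(9): 9+2=11 → L
X(23): 23+2=25 → Z
M(12): 12+2=14 → O
I(8): 8+2=10 → K
B(1): 1+2=3 → D
A(0): 0+2=2 → C
S(18): 18+2=20 → U
F(5): 5+2=7 → H
A(0): 0+2=2 → C
Z(25): 25+2=27≡1 → B
T(19): 19+2=21 → V
M(12): 12+2=14 → O
V(21): 21+2=23 → X

XLZOKDCUHCBVOX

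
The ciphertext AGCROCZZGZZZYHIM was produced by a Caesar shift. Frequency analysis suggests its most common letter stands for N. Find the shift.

12

The most frequent ciphertext letter is Z (appears 5 times).
Z is position 25; N is position 13.
Shift = 12.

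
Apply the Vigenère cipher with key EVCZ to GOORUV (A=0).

KJQQYQ

Repeat the key across the message: EVCZEV
G(6)+E(4): 10 → K
O(14)+V(21): 35≡9 → J
O(14)+C(2): 16 → Q
R(17)+Z(25): 42≡16 → Q
U(20)+E(4): 24 → Y
V(21)+V(21): 42≡16 → Q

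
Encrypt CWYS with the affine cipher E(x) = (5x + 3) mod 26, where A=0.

C(2): 5·2+3=13 → N
W(22): 5·22+3=113≡9 → J
Y(24): 5·24+3=123≡19 → T
S(18): 5·18+3=93≡15 → P

NJTP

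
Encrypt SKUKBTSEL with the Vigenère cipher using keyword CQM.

Repeat the key across the message: CQMCQMCQM
S(18)+C(2): 20 → U
K(10)+Q(16): 26≡0 → A
U(20)+M(12): 32≡6 → G
K(10)+C(2): 12 → M
B(1)+Q(16): 17 → R
T(19)+M(12): 31≡5 → F
S(18)+C(2): 20 → U
E(4)+Q(16): 20 → U
L(11)+M(12): 23 → X

UAGMRFUUX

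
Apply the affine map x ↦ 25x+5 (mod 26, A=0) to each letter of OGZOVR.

O(14): 25·14+5=355≡17 → R
G(6): 25·6+5=155≡25 → Z
Z(25): 25·25+5=630≡6 → G
O(14): 25·14+5=355≡17 → R
V(21): 25·21+5=530≡10 → K
R(17): 25·17+5=430≡14 → O

RZGRKO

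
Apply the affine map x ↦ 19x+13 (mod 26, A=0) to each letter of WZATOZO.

W(22): 19·22+13=431≡15 → P
Z(25): 19·25+13=488≡20 → U
A(0): 19·0+13=13 → N
T(19): 19·19+13=374≡10 → K
O(14): 19·14+13=279≡19 → T
Z(25): 19·25+13=488≡20 → U
O(14): 19·14+13=279≡19 → T

PUNKTUT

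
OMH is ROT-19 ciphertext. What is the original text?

VTO

O(14): 14−19=-5≡21 → V
M(12): 12−19=-7≡19 → T
H(7): 7−19=-12≡14 → O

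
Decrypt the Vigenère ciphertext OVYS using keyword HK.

Repeat the key across the ciphertext: HKHK
O(14)−H(7): 7 → H
V(21)−K(10): 11 → L
Y(24)−H(7): 17 → R
S(18)−K(10): 8 → I

HLRI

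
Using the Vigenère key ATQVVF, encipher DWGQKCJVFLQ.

Repeat the key across the message: ATQVVFATQVV
D(3)+A(0): 3 → D
W(22)+T(19): 41≡15 → P
G(6)+Q(16): 22 → W
Q(16)+V(21): 37≡11 → L
K(10)+V(21): 31≡5 → F
C(2)+F(5): 7 → H
J(9)+A(0): 9 → J
V(21)+T(19): 40≡14 → O
F(5)+Q(16): 21 → V
L(11)+V(21): 32≡6 → G
Q(16)+V(21): 37≡11 → L

DPWLFHJOVGL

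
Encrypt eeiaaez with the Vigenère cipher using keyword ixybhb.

Repeat the key across the message: ixybhbi
e(4)+i(8): 12 → m
e(4)+x(23): 27≡1 → b
i(8)+y(24): 32≡6 → g
a(0)+b(1): 1 → b
a(0)+h(7): 7 → h
e(4)+b(1): 5 → f
z(25)+i(8): 33≡7 → h

mbgbhfh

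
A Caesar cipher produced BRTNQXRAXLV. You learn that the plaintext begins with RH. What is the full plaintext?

RHJDGNHQNBL

From the crib: B(1)−R(17)=-16≡10, so the shift is 10.
Subtract 10 from each ciphertext letter:
B(1): 1−10=-9≡17 → R
R(17): 17−10=7 → H
T(19): 19−10=9 → J
N(13): 13−10=3 → D
Q(16): 16−10=6 → G
X(23): 23−10=13 → N
R(17): 17−10=7 → H
A(0): 0−10=-10≡16 → Q
X(23): 23−10=13 → N
L(11): 11−10=1 → B
V(21): 21−10=11 → L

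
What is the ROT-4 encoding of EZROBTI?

E(4): 4+4=8 → I
Z(25): 25+4=29≡3 → D
R(17): 17+4=21 → V
O(14): 14+4=18 → S
B(1): 1+4=5 → F
T(19): 19+4=23 → X
I(8): 8+4=12 → M

IDVSFXM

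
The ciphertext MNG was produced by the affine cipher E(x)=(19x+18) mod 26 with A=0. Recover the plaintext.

MXY

The inverse of 19 mod 26 is 11, since 19·11=209≡1. Apply D(y)=11·(y−18) mod 26:
M(12): 11·(12−18)=-66≡12 → M
N(13): 11·(13−18)=-55≡23 → X
G(6): 11·(6−18)=-132≡24 → Y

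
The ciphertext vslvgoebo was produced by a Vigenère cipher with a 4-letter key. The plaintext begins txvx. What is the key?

Subtract each crib letter from the matching ciphertext letter (mod 26):
v(21)−t(19)=2 → c
s(18)−x(23)=-5≡21 → v
l(11)−v(21)=-10≡16 → q
v(21)−x(23)=-2≡24 → y

cvqy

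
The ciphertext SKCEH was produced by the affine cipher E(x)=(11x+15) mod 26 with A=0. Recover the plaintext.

The inverse of 11 mod 26 is 19, since 11·19=209≡1. Apply D(y)=19·(y−15) mod 26:
S(18): 19·(18−15)=57≡5 → F
K(10): 19·(10−15)=-95≡9 → J
C(2): 19·(2−15)=-247≡13 → N
E(4): 19·(4−15)=-209≡25 → Z
H(7): 19·(7−15)=-152≡4 → E

FJNZE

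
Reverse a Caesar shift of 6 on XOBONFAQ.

RIVIHZUK

X(23): 23−6=17 → R
O(14): 14−6=8 → I
B(1): 1−6=-5≡21 → V
O(14): 14−6=8 → I
N(13): 13−6=7 → H
F(5): 5−6=-1≡25 → Z
A(0): 0−6=-6≡20 → U
Q(16): 16−6=10 → K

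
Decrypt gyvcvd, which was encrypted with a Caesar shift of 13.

tlipiq

g(6): 6−13=-7≡19 → t
y(24): 24−13=11 → l
v(21): 21−13=8 → i
c(2): 2−13=-11≡15 → p
v(21): 21−13=8 → i
d(3): 3−13=-10≡16 → q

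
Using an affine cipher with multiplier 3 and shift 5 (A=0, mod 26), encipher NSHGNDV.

N(13): 3·13+5=44≡18 → S
S(18): 3·18+5=59≡7 → H
H(7): 3·7+5=26≡0 → A
G(6): 3·6+5=23 → X
N(13): 3·13+5=44≡18 → S
D(3): 3·3+5=14 → O
V(21): 3·21+5=68≡16 → Q

SHAXSOQ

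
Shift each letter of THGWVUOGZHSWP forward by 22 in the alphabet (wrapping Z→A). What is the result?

PDCSRQKCVDOSL

T(19): 19+22=41≡15 → P
H(7): 7+22=29≡3 → D
G(6): 6+22=28≡2 → C
W(22): 22+22=44≡18 → S
V(21): 21+22=43≡17 → R
U(20): 20+22=42≡16 → Q
O(14): 14+22=36≡10 → K
G(6): 6+22=28≡2 → C
Z(25): 25+22=47≡21 → V
H(7): 7+22=29≡3 → D
S(18): 18+22=40≡14 → O
W(22): 22+22=44≡18 → S
P(15): 15+22=37≡11 → L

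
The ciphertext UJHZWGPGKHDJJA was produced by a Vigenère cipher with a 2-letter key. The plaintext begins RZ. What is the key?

Subtract each crib letter from the matching ciphertext letter (mod 26):
U(20)−R(17)=3 → D
J(9)−Z(25)=-16≡10 → K

DK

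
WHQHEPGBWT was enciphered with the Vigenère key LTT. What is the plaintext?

LOXWLWVIDI

Repeat the key across the ciphertext: LTTLTTLTTL
W(22)−L(11): 11 → L
H(7)−T(19): -12≡14 → O
Q(16)−T(19): -3≡23 → X
H(7)−L(11): -4≡22 → W
E(4)−T(19): -15≡11 → L
P(15)−T(19): -4≡22 → W
G(6)−L(11): -5≡21 → V
B(1)−T(19): -18≡8 → I
W(22)−T(19): 3 → D
T(19)−L(11): 8 → I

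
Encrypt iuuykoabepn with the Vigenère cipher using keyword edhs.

mxbqorhtisu

Repeat the key across the message: edhsedhsedh
i(8)+e(4): 12 → m
u(20)+d(3): 23 → x
u(20)+h(7): 27≡1 → b
y(24)+s(18): 42≡16 → q
k(10)+e(4): 14 → o
o(14)+d(3): 17 → r
a(0)+h(7): 7 → h
b(1)+s(18): 19 → t
e(4)+e(4): 8 → i
p(15)+d(3): 18 → s
n(13)+h(7): 20 → u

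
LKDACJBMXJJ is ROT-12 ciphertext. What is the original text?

ZYROQXPALXX

L(11): 11−12=-1≡25 → Z
K(10): 10−12=-2≡24 → Y
D(3): 3−12=-9≡17 → R
A(0): 0−12=-12≡14 → O
C(2): 2−12=-10≡16 → Q
J(9): 9−12=-3≡23 → X
B(1): 1−12=-11≡15 → P
M(12): 12−12=0 → A
X(23): 23−12=11 → L
J(9): 9−12=-3≡23 → X
J(9): 9−12=-3≡23 → X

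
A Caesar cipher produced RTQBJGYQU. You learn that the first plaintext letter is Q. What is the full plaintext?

From the crib: R(17)−Q(16)=1, so the shift is 1.
Subtract 1 from each ciphertext letter:
R(17): 17−1=16 → Q
T(19): 19−1=18 → S
Q(16): 16−1=15 → P
B(1): 1−1=0 → A
J(9): 9−1=8 → I
G(6): 6−1=5 → F
Y(24): 24−1=23 → X
Q(16): 16−1=15 → P
U(20): 20−1=19 → T

QSPAIFXPT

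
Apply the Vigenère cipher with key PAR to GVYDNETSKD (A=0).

VVPSNVISBS

Repeat the key across the message: PARPARPARP
G(6)+P(15): 21 → V
V(21)+A(0): 21 → V
Y(24)+R(17): 41≡15 → P
D(3)+P(15): 18 → S
N(13)+A(0): 13 → N
E(4)+R(17): 21 → V
T(19)+P(15): 34≡8 → I
S(18)+A(0): 18 → S
K(10)+R(17): 27≡1 → B
D(3)+P(15): 18 → S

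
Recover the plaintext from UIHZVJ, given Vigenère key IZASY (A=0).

Repeat the key across the ciphertext: IZASYI
U(20)−I(8): 12 → M
I(8)−Z(25): -17≡9 → J
H(7)−A(0): 7 → H
Z(25)−S(18): 7 → H
V(21)−Y(24): -3≡23 → X
J(9)−I(8): 1 → B

MJHHXB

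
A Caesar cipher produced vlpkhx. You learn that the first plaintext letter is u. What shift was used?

1

From the crib: v(21)−u(20)=1, so the shift is 1.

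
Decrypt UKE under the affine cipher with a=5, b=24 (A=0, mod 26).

The inverse of 5 mod 26 is 21, since 5·21=105≡1. Apply D(y)=21·(y−24) mod 26:
U(20): 21·(20−24)=-84≡20 → U
K(10): 21·(10−24)=-294≡18 → S
E(4): 21·(4−24)=-420≡22 → W

USW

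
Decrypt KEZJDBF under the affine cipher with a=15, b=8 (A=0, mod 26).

OYPHRDF

The inverse of 15 mod 26 is 7, since 15·7=105≡1. Apply D(y)=7·(y−8) mod 26:
K(10): 7·(10−8)=14 → O
E(4): 7·(4−8)=-28≡24 → Y
Z(25): 7·(25−8)=119≡15 → P
J(9): 7·(9−8)=7 → H
D(3): 7·(3−8)=-35≡17 → R
B(1): 7·(1−8)=-49≡3 → D
F(5): 7·(5−8)=-21≡5 → F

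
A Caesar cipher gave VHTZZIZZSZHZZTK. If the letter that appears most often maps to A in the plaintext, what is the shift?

The most frequent ciphertext letter is Z (appears 7 times).
Z is position 25; A is position 0.
Shift = 25.

25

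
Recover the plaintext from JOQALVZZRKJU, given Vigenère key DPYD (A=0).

GZSXIGBWOVLR

Repeat the key across the ciphertext: DPYDDPYDDPYD
J(9)−D(3): 6 → G
O(14)−P(15): -1≡25 → Z
Q(16)−Y(24): -8≡18 → S
A(0)−D(3): -3≡23 → X
L(11)−D(3): 8 → I
V(21)−P(15): 6 → G
Z(25)−Y(24): 1 → B
Z(25)−D(3): 22 → W
R(17)−D(3): 14 → O
K(10)−P(15): -5≡21 → V
J(9)−Y(24): -15≡11 → L
U(20)−D(3): 17 → R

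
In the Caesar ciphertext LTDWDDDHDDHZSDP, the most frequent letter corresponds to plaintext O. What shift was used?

15

The most frequent ciphertext letter is D (appears 7 times).
D is position 3; O is position 14.
Shift = -11≡15.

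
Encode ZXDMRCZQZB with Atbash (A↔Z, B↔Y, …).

ACWNIXAJAY

Z(25) → A(0)
X(23) → C(2)
D(3) → W(22)
M(12) → N(13)
R(17) → I(8)
C(2) → X(23)
Z(25) → A(0)
Q(16) → J(9)
Z(25) → A(0)
B(1) → Y(24)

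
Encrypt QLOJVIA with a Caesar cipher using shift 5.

VQTOANF

Q(16): 16+5=21 → V
L(11): 11+5=16 → Q
O(14): 14+5=19 → T
J(9): 9+5=14 → O
V(21): 21+5=26≡0 → A
I(8): 8+5=13 → N
A(0): 0+5=5 → F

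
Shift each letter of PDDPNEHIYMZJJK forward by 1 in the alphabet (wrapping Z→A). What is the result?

QEEQOFIJZNAKKL

P(15): 15+1=16 → Q
D(3): 3+1=4 → E
D(3): 3+1=4 → E
P(15): 15+1=16 → Q
N(13): 13+1=14 → O
E(4): 4+1=5 → F
H(7): 7+1=8 → I
I(8): 8+1=9 → J
Y(24): 24+1=25 → Z
M(12): 12+1=13 → N
Z(25): 25+1=26≡0 → A
J(9): 9+1=10 → K
J(9): 9+1=10 → K
K(10): 10+1=11 → L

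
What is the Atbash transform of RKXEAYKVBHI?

IPCVZBPEYSR

R(17) → I(8)
K(10) → P(15)
X(23) → C(2)
E(4) → V(21)
A(0) → Z(25)
Y(24) → B(1)
K(10) → P(15)
V(21) → E(4)
B(1) → Y(24)
H(7) → S(18)
I(8) → R(17)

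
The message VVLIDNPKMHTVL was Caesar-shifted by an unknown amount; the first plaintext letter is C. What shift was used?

From the crib: V(21)−C(2)=19, so the shift is 19.

19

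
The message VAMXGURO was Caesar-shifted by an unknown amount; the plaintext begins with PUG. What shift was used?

From the crib: V(21)−P(15)=6, so the shift is 6.

6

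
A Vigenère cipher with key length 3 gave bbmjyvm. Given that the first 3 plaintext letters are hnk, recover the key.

Subtract each crib letter from the matching ciphertext letter (mod 26):
b(1)−h(7)=-6≡20 → u
b(1)−n(13)=-12≡14 → o
m(12)−k(10)=2 → c

uoc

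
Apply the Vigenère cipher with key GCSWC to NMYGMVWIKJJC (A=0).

Repeat the key across the message: GCSWCGCSWCGC
N(13)+G(6): 19 → T
M(12)+C(2): 14 → O
Y(24)+S(18): 42≡16 → Q
G(6)+W(22): 28≡2 → C
M(12)+C(2): 14 → O
V(21)+G(6): 27≡1 → B
W(22)+C(2): 24 → Y
I(8)+S(18): 26≡0 → A
K(10)+W(22): 32≡6 → G
J(9)+C(2): 11 → L
J(9)+G(6): 15 → P
C(2)+C(2): 4 → E

TOQCOBYAGLPE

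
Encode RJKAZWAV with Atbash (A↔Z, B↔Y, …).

R(17) → I(8)
J(9) → Q(16)
K(10) → P(15)
A(0) → Z(25)
Z(25) → A(0)
W(22) → D(3)
A(0) → Z(25)
V(21) → E(4)

IQPZADZE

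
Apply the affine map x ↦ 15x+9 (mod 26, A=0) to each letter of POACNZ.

ALJNWU

P(15): 15·15+9=234≡0 → A
O(14): 15·14+9=219≡11 → L
A(0): 15·0+9=9 → J
C(2): 15·2+9=39≡13 → N
N(13): 15·13+9=204≡22 → W
Z(25): 15·25+9=384≡20 → U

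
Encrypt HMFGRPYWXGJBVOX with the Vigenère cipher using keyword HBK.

ONPNSZFXHNKLCPH

Repeat the key across the message: HBKHBKHBKHBKHBK
H(7)+H(7): 14 → O
M(12)+B(1): 13 → N
F(5)+K(10): 15 → P
G(6)+H(7): 13 → N
R(17)+B(1): 18 → S
P(15)+K(10): 25 → Z
Y(24)+H(7): 31≡5 → F
W(22)+B(1): 23 → X
X(23)+K(10): 33≡7 → H
G(6)+H(7): 13 → N
J(9)+B(1): 10 → K
B(1)+K(10): 11 → L
V(21)+H(7): 28≡2 → C
O(14)+B(1): 15 → P
X(23)+K(10): 33≡7 → H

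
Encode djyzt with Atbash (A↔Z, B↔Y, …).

wqbag

d(3) → w(22)
j(9) → q(16)
y(24) → b(1)
z(25) → a(0)
t(19) → g(6)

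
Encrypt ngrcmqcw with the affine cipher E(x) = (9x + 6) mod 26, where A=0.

tidykuyw

n(13): 9·13+6=123≡19 → t
g(6): 9·6+6=60≡8 → i
r(17): 9·17+6=159≡3 → d
c(2): 9·2+6=24 → y
m(12): 9·12+6=114≡10 → k
q(16): 9·16+6=150≡20 → u
c(2): 9·2+6=24 → y
w(22): 9·22+6=204≡22 → w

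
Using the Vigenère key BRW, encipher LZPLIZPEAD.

Repeat the key across the message: BRWBRWBRWB
L(11)+B(1): 12 → M
Z(25)+R(17): 42≡16 → Q
P(15)+W(22): 37≡11 → L
L(11)+B(1): 12 → M
I(8)+R(17): 25 → Z
Z(25)+W(22): 47≡21 → V
P(15)+B(1): 16 → Q
E(4)+R(17): 21 → V
A(0)+W(22): 22 → W
D(3)+B(1): 4 → E

MQLMZVQVWE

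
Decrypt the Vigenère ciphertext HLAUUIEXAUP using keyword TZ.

OMHVBJLYHVW

Repeat the key across the ciphertext: TZTZTZTZTZT
H(7)−T(19): -12≡14 → O
L(11)−Z(25): -14≡12 → M
A(0)−T(19): -19≡7 → H
U(20)−Z(25): -5≡21 → V
U(20)−T(19): 1 → B
I(8)−Z(25): -17≡9 → J
E(4)−T(19): -15≡11 → L
X(23)−Z(25): -2≡24 → Y
A(0)−T(19): -19≡7 → H
U(20)−Z(25): -5≡21 → V
P(15)−T(19): -4≡22 → W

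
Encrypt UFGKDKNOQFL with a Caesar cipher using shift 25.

U(20): 20+25=45≡19 → T
F(5): 5+25=30≡4 → E
G(6): 6+25=31≡5 → F
K(10): 10+25=35≡9 → J
D(3): 3+25=28≡2 → C
K(10): 10+25=35≡9 → J
N(13): 13+25=38≡12 → M
O(14): 14+25=39≡13 → N
Q(16): 16+25=41≡15 → P
F(5): 5+25=30≡4 → E
L(11): 11+25=36≡10 → K

TEFJCJMNPEK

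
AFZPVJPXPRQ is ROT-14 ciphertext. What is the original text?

MRLBHVBJBDC

A(0): 0−14=-14≡12 → M
F(5): 5−14=-9≡17 → R
Z(25): 25−14=11 → L
P(15): 15−14=1 → B
V(21): 21−14=7 → H
J(9): 9−14=-5≡21 → V
P(15): 15−14=1 → B
X(23): 23−14=9 → J
P(15): 15−14=1 → B
R(17): 17−14=3 → D
Q(16): 16−14=2 → C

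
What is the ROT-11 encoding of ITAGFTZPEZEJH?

I(8): 8+11=19 → T
T(19): 19+11=30≡4 → E
A(0): 0+11=11 → L
G(6): 6+11=17 → R
F(5): 5+11=16 → Q
T(19): 19+11=30≡4 → E
Z(25): 25+11=36≡10 → K
P(15): 15+11=26≡0 → A
E(4): 4+11=15 → P
Z(25): 25+11=36≡10 → K
E(4): 4+11=15 → P
J(9): 9+11=20 → U
H(7): 7+11=18 → S

TELRQEKAPKPUS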